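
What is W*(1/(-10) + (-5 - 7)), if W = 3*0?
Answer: 0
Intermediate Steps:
W = 0
W*(1/(-10) + (-5 - 7)) = 0*(1/(-10) + (-5 - 7)) = 0*(-1/10 - 12) = 0*(-121/10) = 0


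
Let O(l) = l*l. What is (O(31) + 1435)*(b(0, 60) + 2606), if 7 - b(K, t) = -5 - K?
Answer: 6272728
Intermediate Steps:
O(l) = l²
b(K, t) = 12 + K (b(K, t) = 7 - (-5 - K) = 7 + (5 + K) = 12 + K)
(O(31) + 1435)*(b(0, 60) + 2606) = (31² + 1435)*((12 + 0) + 2606) = (961 + 1435)*(12 + 2606) = 2396*2618 = 6272728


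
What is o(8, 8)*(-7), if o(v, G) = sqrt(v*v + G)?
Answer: -42*sqrt(2) ≈ -59.397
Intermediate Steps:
o(v, G) = sqrt(G + v**2) (o(v, G) = sqrt(v**2 + G) = sqrt(G + v**2))
o(8, 8)*(-7) = sqrt(8 + 8**2)*(-7) = sqrt(8 + 64)*(-7) = sqrt(72)*(-7) = (6*sqrt(2))*(-7) = -42*sqrt(2)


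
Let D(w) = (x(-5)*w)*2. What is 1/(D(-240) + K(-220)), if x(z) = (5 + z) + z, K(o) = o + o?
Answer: 1/1960 ≈ 0.00051020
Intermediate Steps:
K(o) = 2*o
x(z) = 5 + 2*z
D(w) = -10*w (D(w) = ((5 + 2*(-5))*w)*2 = ((5 - 10)*w)*2 = -5*w*2 = -10*w)
1/(D(-240) + K(-220)) = 1/(-10*(-240) + 2*(-220)) = 1/(2400 - 440) = 1/1960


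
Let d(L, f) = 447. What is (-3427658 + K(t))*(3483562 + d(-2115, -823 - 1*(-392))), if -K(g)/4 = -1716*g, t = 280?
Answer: -5246004743642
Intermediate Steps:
K(g) = 6864*g (K(g) = -(-6864)*g = 6864*g)
(-3427658 + K(t))*(3483562 + d(-2115, -823 - 1*(-392))) = (-3427658 + 6864*280)*(3483562 + 447) = (-3427658 + 1921920)*3484009 = -1505738*3484009 = -5246004743642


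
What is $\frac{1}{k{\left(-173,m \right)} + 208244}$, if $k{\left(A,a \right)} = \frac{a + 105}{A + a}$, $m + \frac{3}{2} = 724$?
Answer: $\frac{1099}{228861811} \approx 4.802 \cdot 10^{-6}$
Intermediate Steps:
$m = \frac{1445}{2}$ ($m = - \frac{3}{2} + 724 = \frac{1445}{2} \approx 722.5$)
$k{\left(A,a \right)} = \frac{105 + a}{A + a}$
$\frac{1}{k{\left(-173,m \right)} + 208244} = \frac{1}{\frac{105 + \frac{1445}{2}}{-173 + \frac{1445}{2}} + 208244} = \frac{1}{\frac{1}{\frac{1099}{2}} \cdot \frac{1655}{2} + 208244} = \frac{1}{\frac{2}{1099} \cdot \frac{1655}{2} + 208244} = \frac{1}{\frac{1655}{1099} + 208244} = \frac{1}{\frac{228861811}{1099}} = \frac{1099}{228861811}$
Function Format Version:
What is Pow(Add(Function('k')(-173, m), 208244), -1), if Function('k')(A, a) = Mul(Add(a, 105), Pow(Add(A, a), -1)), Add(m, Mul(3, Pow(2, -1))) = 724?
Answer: Rational(1099, 228861811) ≈ 4.8020e-6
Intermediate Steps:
m = Rational(1445, 2) (m = Add(Rational(-3, 2), 724) = Rational(1445, 2) ≈ 722.50)
Function('k')(A, a) = Mul(Pow(Add(A, a), -1), Add(105, a)) (Function('k')(A, a) = Mul(Add(105, a), Pow(Add(A, a), -1)) = Mul(Pow(Add(A, a), -1), Add(105, a)))
Pow(Add(Function('k')(-173, m), 208244), -1) = Pow(Add(Mul(Pow(Add(-173, Rational(1445, 2)), -1), Add(105, Rational(1445, 2))), 208244), -1) = Pow(Add(Mul(Pow(Rational(1099, 2), -1), Rational(1655, 2)), 208244), -1) = Pow(Add(Mul(Rational(2, 1099), Rational(1655, 2)), 208244), -1) = Pow(Add(Rational(1655, 1099), 208244), -1) = Pow(Rational(228861811, 1099), -1) = Rational(1099, 228861811)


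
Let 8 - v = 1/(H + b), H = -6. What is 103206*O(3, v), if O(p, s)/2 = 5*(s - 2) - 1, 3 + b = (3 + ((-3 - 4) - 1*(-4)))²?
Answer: 18301864/3 ≈ 6.1006e+6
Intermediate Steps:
b = -3 (b = -3 + (3 + ((-3 - 4) - 1*(-4)))² = -3 + (3 + (-7 + 4))² = -3 + (3 - 3)² = -3 + 0² = -3 + 0 = -3)
v = 73/9 (v = 8 - 1/(-6 - 3) = 8 - 1/(-9) = 8 - 1*(-⅑) = 8 + ⅑ = 73/9 ≈ 8.1111)
O(p, s) = -22 + 10*s (O(p, s) = 2*(5*(s - 2) - 1) = 2*(5*(-2 + s) - 1) = 2*((-10 + 5*s) - 1) = 2*(-11 + 5*s) = -22 + 10*s)
103206*O(3, v) = 103206*(-22 + 10*(73/9)) = 103206*(-22 + 730/9) = 103206*(532/9) = 18301864/3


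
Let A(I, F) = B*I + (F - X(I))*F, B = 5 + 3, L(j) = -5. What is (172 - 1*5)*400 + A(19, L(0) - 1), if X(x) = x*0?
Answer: 66988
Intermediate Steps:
X(x) = 0
B = 8
A(I, F) = F**2 + 8*I (A(I, F) = 8*I + (F - 1*0)*F = 8*I + (F + 0)*F = 8*I + F*F = 8*I + F**2 = F**2 + 8*I)
(172 - 1*5)*400 + A(19, L(0) - 1) = (172 - 1*5)*400 + ((-5 - 1)**2 + 8*19) = (172 - 5)*400 + ((-6)**2 + 152) = 167*400 + (36 + 152) = 66800 + 188 = 66988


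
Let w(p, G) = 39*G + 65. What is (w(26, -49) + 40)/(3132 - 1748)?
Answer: -903/692 ≈ -1.3049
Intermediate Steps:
w(p, G) = 65 + 39*G
(w(26, -49) + 40)/(3132 - 1748) = ((65 + 39*(-49)) + 40)/(3132 - 1748) = ((65 - 1911) + 40)/1384 = (-1846 + 40)*(1/1384) = -1806*1/1384 = -903/692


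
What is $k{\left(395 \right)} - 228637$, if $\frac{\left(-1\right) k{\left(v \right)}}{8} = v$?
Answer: $-231797$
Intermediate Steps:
$k{\left(v \right)} = - 8 v$
$k{\left(395 \right)} - 228637 = \left(-8\right) 395 - 228637 = -3160 - 228637 = -231797$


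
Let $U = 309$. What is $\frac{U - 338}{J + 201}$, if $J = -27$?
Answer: $- \frac{1}{6} \approx -0.16667$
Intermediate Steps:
$\frac{U - 338}{J + 201} = \frac{309 - 338}{-27 + 201} = - \frac{29}{174} = \left(-29\right) \frac{1}{174} = - \frac{1}{6}$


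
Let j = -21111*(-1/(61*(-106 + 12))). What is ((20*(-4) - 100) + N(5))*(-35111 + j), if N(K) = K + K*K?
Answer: 15101068875/2867 ≈ 5.2672e+6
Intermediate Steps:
j = -21111/5734 (j = -21111/((-94*(-61))) = -21111/5734 ≈ -3.6817)
N(K) = K + K**2
((20*(-4) - 100) + N(5))*(-35111 + j) = ((20*(-4) - 100) + 5*(1 + 5))*(-35111 - 21111/5734) = ((-80 - 100) + 5*6)*(-201347585/5734) = (-180 + 30)*(-201347585/5734) = -150*(-201347585/5734) = 15101068875/2867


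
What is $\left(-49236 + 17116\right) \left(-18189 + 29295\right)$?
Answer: $-356724720$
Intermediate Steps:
$\left(-49236 + 17116\right) \left(-18189 + 29295\right) = \left(-32120\right) 11106 = -356724720$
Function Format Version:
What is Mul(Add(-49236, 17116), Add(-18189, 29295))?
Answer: -356724720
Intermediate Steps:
Mul(Add(-49236, 17116), Add(-18189, 29295)) = Mul(-32120, 11106) = -356724720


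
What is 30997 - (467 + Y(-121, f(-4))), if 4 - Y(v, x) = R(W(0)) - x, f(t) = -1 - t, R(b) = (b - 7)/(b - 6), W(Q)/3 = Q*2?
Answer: 183145/6 ≈ 30524.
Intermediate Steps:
W(Q) = 6*Q (W(Q) = 3*(Q*2) = 3*(2*Q) = 6*Q)
R(b) = (-7 + b)/(-6 + b)
Y(v, x) = 17/6 + x (Y(v, x) = 4 - ((-7 + 6*0)/(-6 + 6*0) - x) = 4 - ((-7 + 0)/(-6 + 0) - x) = 4 - (-7/(-6) - x) = 4 - (-⅙*(-7) - x) = 4 - (7/6 - x) = 4 + (-7/6 + x) = 17/6 + x)
30997 - (467 + Y(-121, f(-4))) = 30997 - (467 + (17/6 + (-1 - 1*(-4)))) = 30997 - (467 + (17/6 + (-1 + 4))) = 30997 - (467 + (17/6 + 3)) = 30997 - (467 + 35/6) = 30997 - 1*2837/6 = 30997 - 2837/6 = 183145/6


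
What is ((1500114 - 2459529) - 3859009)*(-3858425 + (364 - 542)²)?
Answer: 18438860676184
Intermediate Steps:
((1500114 - 2459529) - 3859009)*(-3858425 + (364 - 542)²) = (-959415 - 3859009)*(-3858425 + (-178)²) = -4818424*(-3858425 + 31684) = -4818424*(-3826741) = 18438860676184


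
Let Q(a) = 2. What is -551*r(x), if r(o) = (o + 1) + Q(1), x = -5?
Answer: 1102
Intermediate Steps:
r(o) = 3 + o (r(o) = (o + 1) + 2 = (1 + o) + 2 = 3 + o)
-551*r(x) = -551*(3 - 5) = -551*(-2) = 1102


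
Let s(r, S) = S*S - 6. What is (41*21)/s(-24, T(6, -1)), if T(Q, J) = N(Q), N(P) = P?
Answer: 287/10 ≈ 28.700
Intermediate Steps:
T(Q, J) = Q
s(r, S) = -6 + S² (s(r, S) = S² - 6 = -6 + S²)
(41*21)/s(-24, T(6, -1)) = (41*21)/(-6 + 6²) = 861/(-6 + 36) = 861/30 = 861*(1/30) = 287/10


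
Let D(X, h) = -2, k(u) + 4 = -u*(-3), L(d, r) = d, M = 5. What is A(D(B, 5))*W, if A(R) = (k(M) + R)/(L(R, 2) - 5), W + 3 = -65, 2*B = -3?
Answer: 612/7 ≈ 87.429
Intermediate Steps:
k(u) = -4 + 3*u (k(u) = -4 - u*(-3) = -4 + 3*u)
B = -3/2 (B = (½)*(-3) = -3/2 ≈ -1.5000)
W = -68 (W = -3 - 65 = -68)
A(R) = (11 + R)/(-5 + R) (A(R) = ((-4 + 3*5) + R)/(R - 5) = ((-4 + 15) + R)/(-5 + R) = (11 + R)/(-5 + R))
A(D(B, 5))*W = ((11 - 2)/(-5 - 2))*(-68) = (9/(-7))*(-68) = -⅐*9*(-68) = -9/7*(-68) = 612/7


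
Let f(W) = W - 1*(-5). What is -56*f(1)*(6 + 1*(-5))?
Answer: -336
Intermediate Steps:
f(W) = 5 + W (f(W) = W + 5 = 5 + W)
-56*f(1)*(6 + 1*(-5)) = -56*(5 + 1)*(6 + 1*(-5)) = -336*(6 - 5) = -336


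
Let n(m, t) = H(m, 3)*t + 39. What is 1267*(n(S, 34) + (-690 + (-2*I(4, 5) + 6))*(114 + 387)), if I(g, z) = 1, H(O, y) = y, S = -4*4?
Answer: -435271515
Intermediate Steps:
S = -16
n(m, t) = 39 + 3*t (n(m, t) = 3*t + 39 = 39 + 3*t)
1267*(n(S, 34) + (-690 + (-2*I(4, 5) + 6))*(114 + 387)) = 1267*((39 + 3*34) + (-690 + (-2*1 + 6))*(114 + 387)) = 1267*((39 + 102) + (-690 + (-2 + 6))*501) = 1267*(141 + (-690 + 4)*501) = 1267*(141 - 686*501) = 1267*(141 - 343686) = 1267*(-343545) = -435271515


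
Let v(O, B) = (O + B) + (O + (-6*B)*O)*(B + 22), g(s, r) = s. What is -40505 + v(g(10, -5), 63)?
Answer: -360882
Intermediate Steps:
v(O, B) = B + O + (22 + B)*(O - 6*B*O) (v(O, B) = (B + O) + (O - 6*B*O)*(22 + B) = (B + O) + (22 + B)*(O - 6*B*O) = B + O + (22 + B)*(O - 6*B*O))
-40505 + v(g(10, -5), 63) = -40505 + (63 + 23*10 - 131*63*10 - 6*10*63²) = -40505 + (63 + 230 - 82530 - 6*10*3969) = -40505 + (63 + 230 - 82530 - 238140) = -40505 - 320377 = -360882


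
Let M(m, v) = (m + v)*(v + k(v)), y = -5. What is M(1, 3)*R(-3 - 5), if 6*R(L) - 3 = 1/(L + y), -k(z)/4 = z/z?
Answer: -76/39 ≈ -1.9487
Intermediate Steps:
k(z) = -4 (k(z) = -4*z/z = -4*1 = -4)
M(m, v) = (-4 + v)*(m + v) (M(m, v) = (m + v)*(v - 4) = (m + v)*(-4 + v) = (-4 + v)*(m + v))
R(L) = ½ + 1/(6*(-5 + L)) (R(L) = ½ + 1/(6*(L - 5)) = ½ + 1/(6*(-5 + L)))
M(1, 3)*R(-3 - 5) = (3² - 4*1 - 4*3 + 1*3)*((-14 + 3*(-3 - 5))/(6*(-5 + (-3 - 5)))) = (9 - 4 - 12 + 3)*((-14 + 3*(-8))/(6*(-5 - 8))) = -2*(-14 - 24)/(3*(-13)) = -2*(-1)*(-38)/(3*13) = -4*19/39 = -76/39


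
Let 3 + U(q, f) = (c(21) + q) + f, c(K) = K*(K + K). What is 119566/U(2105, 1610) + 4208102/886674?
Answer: 31337021018/1018345089 ≈ 30.772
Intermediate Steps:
c(K) = 2*K² (c(K) = K*(2*K) = 2*K²)
U(q, f) = 879 + f + q (U(q, f) = -3 + ((2*21² + q) + f) = -3 + ((2*441 + q) + f) = -3 + ((882 + q) + f) = -3 + (882 + f + q) = 879 + f + q)
119566/U(2105, 1610) + 4208102/886674 = 119566/(879 + 1610 + 2105) + 4208102/886674 = 119566/4594 + 4208102*(1/886674) = 119566*(1/4594) + 2104051/443337 = 59783/2297 + 2104051/443337 = 31337021018/1018345089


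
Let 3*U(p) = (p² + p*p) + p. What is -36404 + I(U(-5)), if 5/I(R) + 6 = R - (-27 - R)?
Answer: -1856599/51 ≈ -36404.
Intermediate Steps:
U(p) = p/3 + 2*p²/3 (U(p) = ((p² + p*p) + p)/3 = ((p² + p²) + p)/3 = (2*p² + p)/3 = (p + 2*p²)/3 = p/3 + 2*p²/3)
I(R) = 5/(21 + 2*R) (I(R) = 5/(-6 + (R - (-27 - R))) = 5/(-6 + (R + (27 + R))) = 5/(-6 + (27 + 2*R)) = 5/(21 + 2*R))
-36404 + I(U(-5)) = -36404 + 5/(21 + 2*((⅓)*(-5)*(1 + 2*(-5)))) = -36404 + 5/(21 + 2*((⅓)*(-5)*(1 - 10))) = -36404 + 5/(21 + 2*((⅓)*(-5)*(-9))) = -36404 + 5/(21 + 2*15) = -36404 + 5/(21 + 30) = -36404 + 5/51 = -1856599/51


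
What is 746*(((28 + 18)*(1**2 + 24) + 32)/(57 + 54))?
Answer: 293924/37 ≈ 7943.9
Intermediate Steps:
746*(((28 + 18)*(1**2 + 24) + 32)/(57 + 54)) = 746*((46*(1 + 24) + 32)/111) = 746*((46*25 + 32)*(1/111)) = 746*((1150 + 32)*(1/111)) = 746*(1182*(1/111)) = 746*(394/37) = 293924/37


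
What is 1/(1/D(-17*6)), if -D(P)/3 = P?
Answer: 306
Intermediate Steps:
D(P) = -3*P
1/(1/D(-17*6)) = 1/(1/(-(-51)*6)) = 1/(1/(-3*(-102))) = 1/(1/306) = 306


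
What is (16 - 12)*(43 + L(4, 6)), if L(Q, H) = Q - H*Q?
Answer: 92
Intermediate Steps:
L(Q, H) = Q - H*Q
(16 - 12)*(43 + L(4, 6)) = (16 - 12)*(43 + 4*(1 - 1*6)) = 4*(43 + 4*(1 - 6)) = 4*(43 + 4*(-5)) = 4*(43 - 20) = 4*23 = 92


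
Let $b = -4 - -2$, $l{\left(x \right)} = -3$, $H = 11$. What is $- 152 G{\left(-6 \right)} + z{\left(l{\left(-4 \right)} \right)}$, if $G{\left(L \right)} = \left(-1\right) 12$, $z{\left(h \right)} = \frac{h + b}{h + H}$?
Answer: $\frac{14587}{8} \approx 1823.4$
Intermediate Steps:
$b = -2$ ($b = -4 + 2 = -2$)
$z{\left(h \right)} = \frac{-2 + h}{11 + h}$ ($z{\left(h \right)} = \frac{h - 2}{h + 11} = \frac{-2 + h}{11 + h}$)
$G{\left(L \right)} = -12$
$- 152 G{\left(-6 \right)} + z{\left(l{\left(-4 \right)} \right)} = \left(-152\right) \left(-12\right) + \frac{-2 - 3}{11 - 3} = 1824 + \frac{1}{8} \left(-5\right) = 1824 - \frac{5}{8} = \frac{14587}{8}$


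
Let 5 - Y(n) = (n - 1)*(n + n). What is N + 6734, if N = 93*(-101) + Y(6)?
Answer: -2714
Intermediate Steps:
Y(n) = 5 - 2*n*(-1 + n) (Y(n) = 5 - (n - 1)*(n + n) = 5 - (-1 + n)*2*n = 5 - 2*n*(-1 + n))
N = -9448 (N = 93*(-101) + (5 - 2*6**2 + 2*6) = -9393 + (5 - 2*36 + 12) = -9393 + (5 - 72 + 12) = -9393 - 55 = -9448)
N + 6734 = -9448 + 6734 = -2714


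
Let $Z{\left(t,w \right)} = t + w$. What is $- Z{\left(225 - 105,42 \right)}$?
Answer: $-162$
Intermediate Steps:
$- Z{\left(225 - 105,42 \right)} = - (\left(225 - 105\right) + 42) = - (120 + 42) = \left(-1\right) 162 = -162$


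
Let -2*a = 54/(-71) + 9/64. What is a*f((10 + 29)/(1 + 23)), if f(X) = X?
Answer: 36621/72704 ≈ 0.50370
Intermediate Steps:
a = 2817/9088 (a = -(54/(-71) + 9/64)/2 = -(54*(-1/71) + 9*(1/64))/2 = -(-54/71 + 9/64)/2 = -½*(-2817/4544) = 2817/9088 ≈ 0.30997)
a*f((10 + 29)/(1 + 23)) = 2817*((10 + 29)/(1 + 23))/9088 = 2817*(39/24)/9088 = 2817*(39*(1/24))/9088 = (2817/9088)*(13/8) = 36621/72704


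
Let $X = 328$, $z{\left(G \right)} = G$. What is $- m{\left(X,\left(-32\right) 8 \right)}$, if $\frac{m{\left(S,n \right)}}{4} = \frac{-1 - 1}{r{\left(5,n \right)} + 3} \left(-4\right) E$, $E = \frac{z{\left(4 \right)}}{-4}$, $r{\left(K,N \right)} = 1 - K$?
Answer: $-32$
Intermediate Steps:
$E = -1$ ($E = \frac{4}{-4} = 4 \left(- \frac{1}{4}\right) = -1$)
$m{\left(S,n \right)} = 32$ ($m{\left(S,n \right)} = 4 \frac{-1 - 1}{\left(1 - 5\right) + 3} \left(-4\right) \left(-1\right) = 4 - \frac{2}{\left(1 - 5\right) + 3} \left(-4\right) \left(-1\right) = 4 - \frac{2}{-4 + 3} \left(-4\right) \left(-1\right) = 4 - \frac{2}{-1} \left(-4\right) \left(-1\right) = 4 \left(-2\right) \left(-1\right) \left(-4\right) \left(-1\right) = 4 \cdot 2 \left(-4\right) \left(-1\right) = 4 \left(\left(-8\right) \left(-1\right)\right) = 4 \cdot 8 = 32$)
$- m{\left(X,\left(-32\right) 8 \right)} = \left(-1\right) 32 = -32$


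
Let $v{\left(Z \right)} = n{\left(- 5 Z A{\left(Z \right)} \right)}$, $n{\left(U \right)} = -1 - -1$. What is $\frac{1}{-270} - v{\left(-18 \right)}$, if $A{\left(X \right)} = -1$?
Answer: $- \frac{1}{270} \approx -0.0037037$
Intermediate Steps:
$n{\left(U \right)} = 0$ ($n{\left(U \right)} = -1 + 1 = 0$)
$v{\left(Z \right)} = 0$
$\frac{1}{-270} - v{\left(-18 \right)} = \frac{1}{-270} - 0 = - \frac{1}{270} + 0 = - \frac{1}{270}$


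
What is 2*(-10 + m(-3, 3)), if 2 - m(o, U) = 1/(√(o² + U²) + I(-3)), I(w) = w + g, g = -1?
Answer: -20 - 3*√2 ≈ -24.243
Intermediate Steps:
I(w) = -1 + w (I(w) = w - 1 = -1 + w)
m(o, U) = 2 - 1/(-4 + √(U² + o²)) (m(o, U) = 2 - 1/(√(o² + U²) + (-1 - 3)) = 2 - 1/(√(U² + o²) - 4) = 2 - 1/(-4 + √(U² + o²)))
2*(-10 + m(-3, 3)) = 2*(-10 + (-9 + 2*√(3² + (-3)²))/(-4 + √(3² + (-3)²))) = 2*(-10 + (-9 + 2*√(9 + 9))/(-4 + √(9 + 9))) = 2*(-10 + (-9 + 2*√18)/(-4 + √18)) = 2*(-10 + (-9 + 2*(3*√2))/(-4 + 3*√2)) = 2*(-10 + (-9 + 6*√2)/(-4 + 3*√2)) = -20 + 2*(-9 + 6*√2)/(-4 + 3*√2)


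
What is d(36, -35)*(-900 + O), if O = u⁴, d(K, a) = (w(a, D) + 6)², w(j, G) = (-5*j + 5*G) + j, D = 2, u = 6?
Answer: 9637056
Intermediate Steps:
w(j, G) = -4*j + 5*G
d(K, a) = (16 - 4*a)² (d(K, a) = ((-4*a + 5*2) + 6)² = ((-4*a + 10) + 6)² = ((10 - 4*a) + 6)² = (16 - 4*a)²)
O = 1296 (O = 6⁴ = 1296)
d(36, -35)*(-900 + O) = (16*(-4 - 35)²)*(-900 + 1296) = (16*(-39)²)*396 = (16*1521)*396 = 24336*396 = 9637056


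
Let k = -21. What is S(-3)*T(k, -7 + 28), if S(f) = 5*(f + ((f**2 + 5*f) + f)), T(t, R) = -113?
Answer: 6780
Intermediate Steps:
S(f) = 5*f**2 + 35*f (S(f) = 5*(f + (f**2 + 6*f)) = 5*(f**2 + 7*f) = 5*f**2 + 35*f)
S(-3)*T(k, -7 + 28) = (5*(-3)*(7 - 3))*(-113) = (5*(-3)*4)*(-113) = -60*(-113) = 6780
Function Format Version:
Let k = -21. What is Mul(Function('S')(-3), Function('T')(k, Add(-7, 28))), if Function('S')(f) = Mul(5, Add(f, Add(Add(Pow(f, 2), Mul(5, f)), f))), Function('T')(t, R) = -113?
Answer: 6780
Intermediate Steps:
Function('S')(f) = Add(Mul(5, Pow(f, 2)), Mul(35, f)) (Function('S')(f) = Mul(5, Add(f, Add(Pow(f, 2), Mul(6, f)))) = Mul(5, Add(Pow(f, 2), Mul(7, f))) = Add(Mul(5, Pow(f, 2)), Mul(35, f)))
Mul(Function('S')(-3), Function('T')(k, Add(-7, 28))) = Mul(Mul(5, -3, Add(7, -3)), -113) = Mul(Mul(5, -3, 4), -113) = Mul(-60, -113) = 6780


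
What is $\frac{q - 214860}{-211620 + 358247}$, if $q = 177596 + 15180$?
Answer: $- \frac{22084}{146627} \approx -0.15061$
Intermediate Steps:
$q = 192776$
$\frac{q - 214860}{-211620 + 358247} = \frac{192776 - 214860}{-211620 + 358247} = - \frac{22084}{146627}$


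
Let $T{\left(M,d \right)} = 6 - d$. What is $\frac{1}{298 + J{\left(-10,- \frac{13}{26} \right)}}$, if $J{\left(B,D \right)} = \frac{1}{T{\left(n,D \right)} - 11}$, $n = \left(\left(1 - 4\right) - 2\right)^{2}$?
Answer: $\frac{9}{2680} \approx 0.0033582$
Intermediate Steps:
$n = 25$ ($n = \left(-3 - 2\right)^{2} = \left(-5\right)^{2} = 25$)
$J{\left(B,D \right)} = \frac{1}{-5 - D}$ ($J{\left(B,D \right)} = \frac{1}{\left(6 - D\right) - 11} = \frac{1}{-5 - D}$)
$\frac{1}{298 + J{\left(-10,- \frac{13}{26} \right)}} = \frac{1}{298 - \frac{1}{5 - \frac{13}{26}}} = \frac{1}{298 - \frac{1}{5 - \frac{1}{2}}} = \frac{1}{298 - \frac{1}{\frac{9}{2}}} = \frac{1}{298 - \frac{2}{9}} = \frac{1}{\frac{2680}{9}} = \frac{9}{2680}$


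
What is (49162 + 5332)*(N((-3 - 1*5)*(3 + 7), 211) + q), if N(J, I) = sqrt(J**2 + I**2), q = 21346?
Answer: 1163228924 + 54494*sqrt(50921) ≈ 1.1755e+9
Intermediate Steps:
N(J, I) = sqrt(I**2 + J**2)
(49162 + 5332)*(N((-3 - 1*5)*(3 + 7), 211) + q) = (49162 + 5332)*(sqrt(211**2 + ((-3 - 1*5)*(3 + 7))**2) + 21346) = 54494*(sqrt(44521 + ((-3 - 5)*10)**2) + 21346) = 54494*(sqrt(44521 + (-8*10)**2) + 21346) = 54494*(sqrt(44521 + (-80)**2) + 21346) = 54494*(sqrt(44521 + 6400) + 21346) = 54494*(sqrt(50921) + 21346) = 54494*(21346 + sqrt(50921)) = 1163228924 + 54494*sqrt(50921)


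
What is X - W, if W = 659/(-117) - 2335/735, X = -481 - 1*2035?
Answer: -14373724/5733 ≈ -2507.2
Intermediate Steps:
X = -2516 (X = -481 - 2035 = -2516)
W = -50504/5733 (W = 659*(-1/117) - 2335*1/735 = -659/117 - 467/147 = -50504/5733 ≈ -8.8094)
X - W = -2516 - 1*(-50504/5733) = -2516 + 50504/5733 = -14373724/5733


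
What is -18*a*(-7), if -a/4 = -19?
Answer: 9576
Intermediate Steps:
a = 76 (a = -4*(-19) = 76)
-18*a*(-7) = -18*76*(-7) = -1368*(-7) = 9576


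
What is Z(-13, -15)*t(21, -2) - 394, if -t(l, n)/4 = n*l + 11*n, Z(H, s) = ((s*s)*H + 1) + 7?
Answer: -747146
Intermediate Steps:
Z(H, s) = 8 + H*s² (Z(H, s) = (s²*H + 1) + 7 = (H*s² + 1) + 7 = (1 + H*s²) + 7 = 8 + H*s²)
t(l, n) = -44*n - 4*l*n (t(l, n) = -4*(n*l + 11*n) = -4*(l*n + 11*n) = -4*(11*n + l*n) = -44*n - 4*l*n)
Z(-13, -15)*t(21, -2) - 394 = (8 - 13*(-15)²)*(-4*(-2)*(11 + 21)) - 394 = (8 - 13*225)*(-4*(-2)*32) - 394 = (8 - 2925)*256 - 394 = -2917*256 - 394 = -746752 - 394 = -747146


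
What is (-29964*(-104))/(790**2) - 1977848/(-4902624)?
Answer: 516006449767/95616488700 ≈ 5.3966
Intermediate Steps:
(-29964*(-104))/(790**2) - 1977848/(-4902624) = 3116256/624100 - 1977848*(-1/4902624) = 3116256*(1/624100) + 247231/612828 = 779064/156025 + 247231/612828 = 516006449767/95616488700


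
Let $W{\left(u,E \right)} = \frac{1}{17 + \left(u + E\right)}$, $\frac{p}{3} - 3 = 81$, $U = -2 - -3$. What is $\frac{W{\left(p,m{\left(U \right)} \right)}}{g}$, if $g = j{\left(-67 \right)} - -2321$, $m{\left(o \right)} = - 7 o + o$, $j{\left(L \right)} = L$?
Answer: $\frac{1}{592802} \approx 1.6869 \cdot 10^{-6}$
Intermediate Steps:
$U = 1$ ($U = -2 + 3 = 1$)
$m{\left(o \right)} = - 6 o$
$p = 252$ ($p = 9 + 3 \cdot 81 = 9 + 243 = 252$)
$W{\left(u,E \right)} = \frac{1}{17 + E + u}$ ($W{\left(u,E \right)} = \frac{1}{17 + \left(E + u\right)} = \frac{1}{17 + E + u}$)
$g = 2254$ ($g = -67 - -2321 = -67 + 2321 = 2254$)
$\frac{W{\left(p,m{\left(U \right)} \right)}}{g} = \frac{1}{\left(17 - 6 + 252\right) 2254} = \frac{1}{17 - 6 + 252} \cdot \frac{1}{2254} = \frac{1}{263} \cdot \frac{1}{2254} = \frac{1}{592802}$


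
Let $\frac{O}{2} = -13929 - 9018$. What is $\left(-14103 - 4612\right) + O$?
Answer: $-64609$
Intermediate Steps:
$O = -45894$ ($O = 2 \left(-13929 - 9018\right) = 2 \left(-22947\right) = -45894$)
$\left(-14103 - 4612\right) + O = \left(-14103 - 4612\right) - 45894 = -18715 - 45894 = -64609$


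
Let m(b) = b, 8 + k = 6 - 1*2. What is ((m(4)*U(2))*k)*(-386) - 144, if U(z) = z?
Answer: 12208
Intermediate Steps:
k = -4 (k = -8 + (6 - 1*2) = -8 + (6 - 2) = -8 + 4 = -4)
((m(4)*U(2))*k)*(-386) - 144 = ((4*2)*(-4))*(-386) - 144 = (8*(-4))*(-386) - 144 = -32*(-386) - 144 = 12352 - 144 = 12208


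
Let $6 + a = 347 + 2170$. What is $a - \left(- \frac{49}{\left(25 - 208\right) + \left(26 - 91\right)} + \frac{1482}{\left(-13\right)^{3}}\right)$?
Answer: $\frac{105261023}{41912} \approx 2511.5$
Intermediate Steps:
$a = 2511$ ($a = -6 + \left(347 + 2170\right) = -6 + 2517 = 2511$)
$a - \left(- \frac{49}{\left(25 - 208\right) + \left(26 - 91\right)} + \frac{1482}{\left(-13\right)^{3}}\right) = 2511 - \left(- \frac{49}{\left(25 - 208\right) + \left(26 - 91\right)} + \frac{1482}{\left(-13\right)^{3}}\right) = 2511 - \left(- \frac{49}{-183 + \left(26 - 91\right)} + \frac{1482}{-2197}\right) = 2511 - \left(- \frac{49}{-183 - 65} + 1482 \left(- \frac{1}{2197}\right)\right) = 2511 - \left(- \frac{49}{-248} - \frac{114}{169}\right) = 2511 - \left(\left(-49\right) \left(- \frac{1}{248}\right) - \frac{114}{169}\right) = 2511 - \left(\frac{49}{248} - \frac{114}{169}\right) = 2511 - - \frac{19991}{41912} = 2511 + \frac{19991}{41912} = \frac{105261023}{41912}$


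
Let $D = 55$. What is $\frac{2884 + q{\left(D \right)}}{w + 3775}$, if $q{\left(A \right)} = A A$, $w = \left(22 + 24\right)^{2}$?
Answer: $\frac{5909}{5891} \approx 1.0031$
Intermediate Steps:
$w = 2116$ ($w = 46^{2} = 2116$)
$q{\left(A \right)} = A^{2}$
$\frac{2884 + q{\left(D \right)}}{w + 3775} = \frac{2884 + 55^{2}}{2116 + 3775} = \frac{2884 + 3025}{5891} = 5909 \cdot \frac{1}{5891} = \frac{5909}{5891}$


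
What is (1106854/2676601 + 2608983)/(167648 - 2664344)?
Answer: -6983207613637/6682659010296 ≈ -1.0450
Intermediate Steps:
(1106854/2676601 + 2608983)/(167648 - 2664344) = (1106854*(1/2676601) + 2608983)/(-2496696) = (1106854/2676601 + 2608983)*(-1/2496696) = (6983207613637/2676601)*(-1/2496696) = -6983207613637/6682659010296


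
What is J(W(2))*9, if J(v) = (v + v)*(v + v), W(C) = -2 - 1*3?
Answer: 900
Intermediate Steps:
W(C) = -5 (W(C) = -2 - 3 = -5)
J(v) = 4*v**2 (J(v) = (2*v)*(2*v) = 4*v**2)
J(W(2))*9 = (4*(-5)**2)*9 = (4*25)*9 = 100*9 = 900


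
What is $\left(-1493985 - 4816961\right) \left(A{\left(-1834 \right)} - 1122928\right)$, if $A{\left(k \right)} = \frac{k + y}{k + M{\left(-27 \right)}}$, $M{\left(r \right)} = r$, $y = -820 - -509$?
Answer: $\frac{13188405824982398}{1861} \approx 7.0867 \cdot 10^{12}$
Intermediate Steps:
$y = -311$ ($y = -820 + 509 = -311$)
$A{\left(k \right)} = \frac{-311 + k}{-27 + k}$ ($A{\left(k \right)} = \frac{k - 311}{k - 27} = \frac{-311 + k}{-27 + k}$)
$\left(-1493985 - 4816961\right) \left(A{\left(-1834 \right)} - 1122928\right) = \left(-1493985 - 4816961\right) \left(\frac{-311 - 1834}{-27 - 1834} - 1122928\right) = - 6310946 \left(\frac{1}{-1861} \left(-2145\right) - 1122928\right) = - 6310946 \left(\left(- \frac{1}{1861}\right) \left(-2145\right) - 1122928\right) = - 6310946 \left(\frac{2145}{1861} - 1122928\right) = \left(-6310946\right) \left(- \frac{2089766863}{1861}\right) = \frac{13188405824982398}{1861}$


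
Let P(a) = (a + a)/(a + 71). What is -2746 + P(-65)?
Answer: -8303/3 ≈ -2767.7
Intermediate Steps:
P(a) = 2*a/(71 + a) (P(a) = (2*a)/(71 + a) = 2*a/(71 + a))
-2746 + P(-65) = -2746 + 2*(-65)/(71 - 65) = -2746 + 2*(-65)/6 = -2746 + 2*(-65)*(1/6) = -2746 - 65/3 = -8303/3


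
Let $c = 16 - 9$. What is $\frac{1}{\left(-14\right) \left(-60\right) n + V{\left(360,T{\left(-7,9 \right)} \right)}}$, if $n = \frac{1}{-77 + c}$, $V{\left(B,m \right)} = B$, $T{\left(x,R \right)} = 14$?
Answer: $\frac{1}{348} \approx 0.0028736$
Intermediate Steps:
$c = 7$ ($c = 16 - 9 = 7$)
$n = - \frac{1}{70}$ ($n = \frac{1}{-77 + 7} = \frac{1}{-70} = - \frac{1}{70} \approx -0.014286$)
$\frac{1}{\left(-14\right) \left(-60\right) n + V{\left(360,T{\left(-7,9 \right)} \right)}} = \frac{1}{\left(-14\right) \left(-60\right) \left(- \frac{1}{70}\right) + 360} = \frac{1}{840 \left(- \frac{1}{70}\right) + 360} = \frac{1}{-12 + 360} = \frac{1}{348}$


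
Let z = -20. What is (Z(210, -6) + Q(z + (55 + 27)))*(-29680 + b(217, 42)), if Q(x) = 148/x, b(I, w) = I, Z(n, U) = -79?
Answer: 69974625/31 ≈ 2.2572e+6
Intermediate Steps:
(Z(210, -6) + Q(z + (55 + 27)))*(-29680 + b(217, 42)) = (-79 + 148/(-20 + (55 + 27)))*(-29680 + 217) = (-79 + 148/(-20 + 82))*(-29463) = (-79 + 148/62)*(-29463) = (-79 + 148*(1/62))*(-29463) = (-79 + 74/31)*(-29463) = -2375/31*(-29463) = 69974625/31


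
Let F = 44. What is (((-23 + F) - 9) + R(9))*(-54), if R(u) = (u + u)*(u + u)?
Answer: -18144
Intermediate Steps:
R(u) = 4*u² (R(u) = (2*u)*(2*u) = 4*u²)
(((-23 + F) - 9) + R(9))*(-54) = (((-23 + 44) - 9) + 4*9²)*(-54) = ((21 - 9) + 4*81)*(-54) = (12 + 324)*(-54) = 336*(-54) = -18144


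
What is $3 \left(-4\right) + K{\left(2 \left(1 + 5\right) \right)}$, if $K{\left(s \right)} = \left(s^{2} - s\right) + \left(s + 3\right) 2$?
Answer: $150$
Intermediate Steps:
$K{\left(s \right)} = 6 + s + s^{2}$ ($K{\left(s \right)} = \left(s^{2} - s\right) + \left(3 + s\right) 2 = \left(s^{2} - s\right) + \left(6 + 2 s\right) = 6 + s + s^{2}$)
$3 \left(-4\right) + K{\left(2 \left(1 + 5\right) \right)} = 3 \left(-4\right) + \left(6 + 2 \left(1 + 5\right) + \left(2 \left(1 + 5\right)\right)^{2}\right) = -12 + \left(6 + 2 \cdot 6 + \left(2 \cdot 6\right)^{2}\right) = -12 + \left(6 + 12 + 12^{2}\right) = -12 + \left(6 + 12 + 144\right) = -12 + 162 = 150$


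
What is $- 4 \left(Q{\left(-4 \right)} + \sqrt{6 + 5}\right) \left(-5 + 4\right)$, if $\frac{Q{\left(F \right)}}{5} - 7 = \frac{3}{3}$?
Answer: $160 + 4 \sqrt{11} \approx 173.27$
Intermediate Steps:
$Q{\left(F \right)} = 40$ ($Q{\left(F \right)} = 35 + 5 \cdot \frac{3}{3} = 35 + 5 \cdot 3 \cdot \frac{1}{3} = 35 + 5 \cdot 1 = 35 + 5 = 40$)
$- 4 \left(Q{\left(-4 \right)} + \sqrt{6 + 5}\right) \left(-5 + 4\right) = - 4 \left(40 + \sqrt{6 + 5}\right) \left(-5 + 4\right) = - 4 \left(40 + \sqrt{11}\right) \left(-1\right) = - 4 \left(-40 - \sqrt{11}\right) = 160 + 4 \sqrt{11}$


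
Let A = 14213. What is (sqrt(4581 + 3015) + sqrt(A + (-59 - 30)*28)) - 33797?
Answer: -33797 + sqrt(11721) + 6*sqrt(211) ≈ -33602.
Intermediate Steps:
(sqrt(4581 + 3015) + sqrt(A + (-59 - 30)*28)) - 33797 = (sqrt(4581 + 3015) + sqrt(14213 + (-59 - 30)*28)) - 33797 = (sqrt(7596) + sqrt(14213 - 89*28)) - 33797 = (6*sqrt(211) + sqrt(14213 - 2492)) - 33797 = (6*sqrt(211) + sqrt(11721)) - 33797 = (sqrt(11721) + 6*sqrt(211)) - 33797 = -33797 + sqrt(11721) + 6*sqrt(211)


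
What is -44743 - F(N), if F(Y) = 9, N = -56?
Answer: -44752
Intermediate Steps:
-44743 - F(N) = -44743 - 1*9 = -44743 - 9 = -44752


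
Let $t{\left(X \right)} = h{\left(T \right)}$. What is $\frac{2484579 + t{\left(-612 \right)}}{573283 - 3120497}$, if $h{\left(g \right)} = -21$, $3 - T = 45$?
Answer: $- \frac{1242279}{1273607} \approx -0.9754$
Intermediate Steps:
$T = -42$ ($T = 3 - 45 = -42$)
$t{\left(X \right)} = -21$
$\frac{2484579 + t{\left(-612 \right)}}{573283 - 3120497} = \frac{2484579 - 21}{573283 - 3120497} = \frac{2484558}{-2547214} = 2484558 \left(- \frac{1}{2547214}\right) = - \frac{1242279}{1273607}$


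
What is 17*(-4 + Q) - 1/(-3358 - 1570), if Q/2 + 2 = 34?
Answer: 5026561/4928 ≈ 1020.0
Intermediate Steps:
Q = 64 (Q = -4 + 2*34 = -4 + 68 = 64)
17*(-4 + Q) - 1/(-3358 - 1570) = 17*(-4 + 64) - 1/(-3358 - 1570) = 17*60 - 1/(-4928) = 1020 - 1*(-1/4928) = 1020 + 1/4928 = 5026561/4928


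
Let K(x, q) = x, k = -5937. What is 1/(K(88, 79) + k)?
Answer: -1/5849 ≈ -0.00017097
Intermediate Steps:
1/(K(88, 79) + k) = 1/(88 - 5937) = 1/(-5849) = -1/5849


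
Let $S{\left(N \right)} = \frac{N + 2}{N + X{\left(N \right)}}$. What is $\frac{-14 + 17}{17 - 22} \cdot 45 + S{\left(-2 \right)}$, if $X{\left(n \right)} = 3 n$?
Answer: $-27$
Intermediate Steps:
$S{\left(N \right)} = \frac{2 + N}{4 N}$ ($S{\left(N \right)} = \frac{N + 2}{N + 3 N} = \frac{2 + N}{4 N}$)
$\frac{-14 + 17}{17 - 22} \cdot 45 + S{\left(-2 \right)} = \frac{-14 + 17}{17 - 22} \cdot 45 + \frac{2 - 2}{4 \left(-2\right)} = \frac{3}{-5} \cdot 45 + \frac{1}{4} \left(- \frac{1}{2}\right) 0 = 3 \left(- \frac{1}{5}\right) 45 + 0 = \left(- \frac{3}{5}\right) 45 + 0 = -27 + 0 = -27$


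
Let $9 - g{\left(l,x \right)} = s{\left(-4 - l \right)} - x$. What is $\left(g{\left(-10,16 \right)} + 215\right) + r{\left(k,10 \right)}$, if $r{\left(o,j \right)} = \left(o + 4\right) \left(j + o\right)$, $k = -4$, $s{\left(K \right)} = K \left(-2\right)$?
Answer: $252$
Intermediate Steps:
$s{\left(K \right)} = - 2 K$
$g{\left(l,x \right)} = 1 + x - 2 l$ ($g{\left(l,x \right)} = 9 - \left(- 2 \left(-4 - l\right) - x\right) = 9 - \left(\left(8 + 2 l\right) - x\right) = 9 - \left(8 - x + 2 l\right) = 1 + x - 2 l$)
$r{\left(o,j \right)} = \left(4 + o\right) \left(j + o\right)$
$\left(g{\left(-10,16 \right)} + 215\right) + r{\left(k,10 \right)} = \left(\left(1 + 16 - -20\right) + 215\right) + \left(\left(-4\right)^{2} + 4 \cdot 10 + 4 \left(-4\right) + 10 \left(-4\right)\right) = \left(\left(1 + 16 + 20\right) + 215\right) + \left(16 + 40 - 16 - 40\right) = \left(37 + 215\right) + 0 = 252 + 0 = 252$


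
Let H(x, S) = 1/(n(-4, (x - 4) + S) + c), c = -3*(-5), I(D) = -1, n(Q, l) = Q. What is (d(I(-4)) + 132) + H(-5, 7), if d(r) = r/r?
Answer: 1464/11 ≈ 133.09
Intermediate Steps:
c = 15
d(r) = 1
H(x, S) = 1/11 (H(x, S) = 1/(-4 + 15) = 1/11)
(d(I(-4)) + 132) + H(-5, 7) = (1 + 132) + 1/11 = 133 + 1/11 = 1464/11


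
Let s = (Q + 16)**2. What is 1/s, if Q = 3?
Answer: 1/361 ≈ 0.0027701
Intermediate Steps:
s = 361 (s = (3 + 16)**2 = 19**2 = 361)
1/s = 1/361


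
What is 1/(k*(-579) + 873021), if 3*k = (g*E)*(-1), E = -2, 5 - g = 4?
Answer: 1/872635 ≈ 1.1460e-6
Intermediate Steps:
g = 1 (g = 5 - 1*4 = 5 - 4 = 1)
k = 2/3 (k = ((1*(-2))*(-1))/3 = (-2*(-1))/3 = (1/3)*2 = 2/3 ≈ 0.66667)
1/(k*(-579) + 873021) = 1/((2/3)*(-579) + 873021) = 1/(-386 + 873021) = 1/872635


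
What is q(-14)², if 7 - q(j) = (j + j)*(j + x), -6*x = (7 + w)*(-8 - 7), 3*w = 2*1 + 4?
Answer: 60025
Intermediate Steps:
w = 2 (w = (2*1 + 4)/3 = (2 + 4)/3 = (⅓)*6 = 2)
x = 45/2 (x = -(7 + 2)*(-8 - 7)/6 = -3*(-15)/2 = -⅙*(-135) = 45/2 ≈ 22.500)
q(j) = 7 - 2*j*(45/2 + j) (q(j) = 7 - (j + j)*(j + 45/2) = 7 - 2*j*(45/2 + j))
q(-14)² = (7 - 45*(-14) - 2*(-14)²)² = (7 + 630 - 2*196)² = (7 + 630 - 392)² = 245² = 60025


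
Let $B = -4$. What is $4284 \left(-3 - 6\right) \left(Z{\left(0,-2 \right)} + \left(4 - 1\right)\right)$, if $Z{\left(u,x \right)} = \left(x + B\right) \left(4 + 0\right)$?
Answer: $809676$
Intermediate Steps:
$Z{\left(u,x \right)} = -16 + 4 x$ ($Z{\left(u,x \right)} = \left(x - 4\right) \left(4 + 0\right) = \left(-4 + x\right) 4 = -16 + 4 x$)
$4284 \left(-3 - 6\right) \left(Z{\left(0,-2 \right)} + \left(4 - 1\right)\right) = 4284 \left(-3 - 6\right) \left(\left(-16 + 4 \left(-2\right)\right) + \left(4 - 1\right)\right) = 4284 \left(- 9 \left(\left(-16 - 8\right) + \left(4 - 1\right)\right)\right) = 4284 \left(- 9 \left(-24 + 3\right)\right) = 4284 \left(\left(-9\right) \left(-21\right)\right) = 4284 \cdot 189 = 809676$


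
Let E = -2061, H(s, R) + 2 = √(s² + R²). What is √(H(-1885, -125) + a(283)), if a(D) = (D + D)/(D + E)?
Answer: √(-1832229 + 3951605*√142754)/889 ≈ 43.438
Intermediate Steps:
H(s, R) = -2 + √(R² + s²) (H(s, R) = -2 + √(s² + R²) = -2 + √(R² + s²))
a(D) = 2*D/(-2061 + D) (a(D) = (D + D)/(D - 2061) = (2*D)/(-2061 + D) = 2*D/(-2061 + D))
√(H(-1885, -125) + a(283)) = √((-2 + √((-125)² + (-1885)²)) + 2*283/(-2061 + 283)) = √((-2 + √(15625 + 3553225)) + 2*283/(-1778)) = √((-2 + √3568850) + 2*283*(-1/1778)) = √((-2 + 5*√142754) - 283/889) = √(-2061/889 + 5*√142754)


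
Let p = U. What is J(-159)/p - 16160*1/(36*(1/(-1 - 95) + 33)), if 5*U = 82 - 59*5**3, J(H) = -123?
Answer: -312331975/23096931 ≈ -13.523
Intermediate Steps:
U = -7293/5 (U = (82 - 59*5**3)/5 = (82 - 59*125)/5 = (82 - 7375)/5 = (1/5)*(-7293) = -7293/5 ≈ -1458.6)
p = -7293/5 ≈ -1458.6
J(-159)/p - 16160*1/(36*(1/(-1 - 95) + 33)) = -123/(-7293/5) - 16160*1/(36*(1/(-1 - 95) + 33)) = -123*(-5/7293) - 16160*1/(36*(1/(-96) + 33)) = 205/2431 - 16160*1/(36*(-1/96 + 33)) = 205/2431 - 16160/(36*(3167/96)) = 205/2431 - 16160/9501/8 = 205/2431 - 16160*8/9501 = 205/2431 - 129280/9501 = -312331975/23096931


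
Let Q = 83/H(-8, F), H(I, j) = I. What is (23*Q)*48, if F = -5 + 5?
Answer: -11454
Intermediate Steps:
F = 0
Q = -83/8 (Q = 83/(-8) = 83*(-1/8) = -83/8 ≈ -10.375)
(23*Q)*48 = (23*(-83/8))*48 = -1909/8*48 = -11454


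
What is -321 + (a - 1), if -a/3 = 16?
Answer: -370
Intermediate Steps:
a = -48 (a = -3*16 = -48)
-321 + (a - 1) = -321 + (-48 - 1) = -321 - 49 = -370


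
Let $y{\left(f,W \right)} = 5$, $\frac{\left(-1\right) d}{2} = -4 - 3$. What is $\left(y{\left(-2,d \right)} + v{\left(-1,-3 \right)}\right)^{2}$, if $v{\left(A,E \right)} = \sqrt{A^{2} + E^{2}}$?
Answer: $\left(5 + \sqrt{10}\right)^{2} \approx 66.623$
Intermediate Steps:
$d = 14$ ($d = - 2 \left(-4 - 3\right) = \left(-2\right) \left(-7\right) = 14$)
$\left(y{\left(-2,d \right)} + v{\left(-1,-3 \right)}\right)^{2} = \left(5 + \sqrt{\left(-1\right)^{2} + \left(-3\right)^{2}}\right)^{2} = \left(5 + \sqrt{1 + 9}\right)^{2} = \left(5 + \sqrt{10}\right)^{2}$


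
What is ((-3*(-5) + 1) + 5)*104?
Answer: 2184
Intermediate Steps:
((-3*(-5) + 1) + 5)*104 = ((15 + 1) + 5)*104 = (16 + 5)*104 = 21*104 = 2184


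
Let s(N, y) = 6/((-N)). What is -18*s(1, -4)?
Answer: 108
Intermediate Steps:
s(N, y) = -6/N (s(N, y) = 6*(-1/N) = -6/N)
-18*s(1, -4) = -(-108)/1 = -(-108) = -18*(-6) = 108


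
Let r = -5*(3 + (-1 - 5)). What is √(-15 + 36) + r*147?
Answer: 2205 + √21 ≈ 2209.6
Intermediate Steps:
r = 15 (r = -5*(3 - 6) = -5*(-3) = 15)
√(-15 + 36) + r*147 = √(-15 + 36) + 15*147 = √21 + 2205 = 2205 + √21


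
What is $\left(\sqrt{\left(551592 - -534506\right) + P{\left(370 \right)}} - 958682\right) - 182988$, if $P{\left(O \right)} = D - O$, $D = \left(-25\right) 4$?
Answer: $-1141670 + 2 \sqrt{271407} \approx -1.1406 \cdot 10^{6}$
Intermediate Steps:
$D = -100$
$P{\left(O \right)} = -100 - O$
$\left(\sqrt{\left(551592 - -534506\right) + P{\left(370 \right)}} - 958682\right) - 182988 = \left(\sqrt{\left(551592 - -534506\right) - 470} - 958682\right) - 182988 = \left(\sqrt{\left(551592 + 534506\right) - 470} - 958682\right) - 182988 = \left(\sqrt{1086098 - 470} - 958682\right) - 182988 = \left(\sqrt{1085628} - 958682\right) - 182988 = \left(2 \sqrt{271407} - 958682\right) - 182988 = \left(-958682 + 2 \sqrt{271407}\right) - 182988 = -1141670 + 2 \sqrt{271407}$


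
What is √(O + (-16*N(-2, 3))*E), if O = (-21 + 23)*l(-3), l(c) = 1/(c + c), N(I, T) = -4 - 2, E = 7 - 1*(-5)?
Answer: √10365/3 ≈ 33.936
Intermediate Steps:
E = 12 (E = 7 + 5 = 12)
N(I, T) = -6
l(c) = 1/(2*c)
O = -⅓ (O = (-21 + 23)*((½)/(-3)) = 2*((½)*(-⅓)) = 2*(-⅙) = -⅓ ≈ -0.33333)
√(O + (-16*N(-2, 3))*E) = √(-⅓ - 16*(-6)*12) = √(-⅓ + 96*12) = √(-⅓ + 1152) = √(3455/3) = √10365/3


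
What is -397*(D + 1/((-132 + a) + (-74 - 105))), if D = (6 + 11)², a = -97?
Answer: -46810667/408 ≈ -1.1473e+5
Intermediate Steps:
D = 289 (D = 17² = 289)
-397*(D + 1/((-132 + a) + (-74 - 105))) = -397*(289 + 1/((-132 - 97) + (-74 - 105))) = -397*(289 + 1/(-229 - 179)) = -397*(289 + 1/(-408)) = -397*(289 - 1/408) = -397*117911/408 = -46810667/408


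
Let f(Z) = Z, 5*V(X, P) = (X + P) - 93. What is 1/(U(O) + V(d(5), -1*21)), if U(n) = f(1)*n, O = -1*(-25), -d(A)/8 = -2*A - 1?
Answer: 5/99 ≈ 0.050505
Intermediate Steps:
d(A) = 8 + 16*A (d(A) = -8*(-2*A - 1) = -8*(-1 - 2*A) = 8 + 16*A)
V(X, P) = -93/5 + P/5 + X/5 (V(X, P) = ((X + P) - 93)/5 = ((P + X) - 93)/5 = (-93 + P + X)/5 = -93/5 + P/5 + X/5)
O = 25
U(n) = n (U(n) = 1*n = n)
1/(U(O) + V(d(5), -1*21)) = 1/(25 + (-93/5 + (-1*21)/5 + (8 + 16*5)/5)) = 1/(25 + (-93/5 + (⅕)*(-21) + (8 + 80)/5)) = 1/(25 + (-93/5 - 21/5 + (⅕)*88)) = 1/(25 + (-93/5 - 21/5 + 88/5)) = 1/(25 - 26/5) = 1/(99/5) = 5/99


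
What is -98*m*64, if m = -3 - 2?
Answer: 31360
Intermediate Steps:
m = -5
-98*m*64 = -98*(-5)*64 = 490*64 = 31360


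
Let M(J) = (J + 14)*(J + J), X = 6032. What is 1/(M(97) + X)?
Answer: 1/27566 ≈ 3.6277e-5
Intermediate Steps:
M(J) = 2*J*(14 + J) (M(J) = (14 + J)*(2*J) = 2*J*(14 + J))
1/(M(97) + X) = 1/(2*97*(14 + 97) + 6032) = 1/(2*97*111 + 6032) = 1/(21534 + 6032) = 1/27566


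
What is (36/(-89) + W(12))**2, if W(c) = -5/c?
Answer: 769129/1140624 ≈ 0.67430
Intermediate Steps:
(36/(-89) + W(12))**2 = (36/(-89) - 5/12)**2 = (36*(-1/89) - 5*1/12)**2 = (-36/89 - 5/12)**2 = (-877/1068)**2 = 769129/1140624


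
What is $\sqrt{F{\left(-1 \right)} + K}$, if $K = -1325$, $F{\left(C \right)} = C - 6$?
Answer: $6 i \sqrt{37} \approx 36.497 i$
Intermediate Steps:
$F{\left(C \right)} = -6 + C$ ($F{\left(C \right)} = C - 6 = -6 + C$)
$\sqrt{F{\left(-1 \right)} + K} = \sqrt{\left(-6 - 1\right) - 1325} = \sqrt{-7 - 1325} = \sqrt{-1332} = 6 i \sqrt{37}$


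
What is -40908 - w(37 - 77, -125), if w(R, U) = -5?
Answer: -40903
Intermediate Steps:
-40908 - w(37 - 77, -125) = -40908 - 1*(-5) = -40908 + 5 = -40903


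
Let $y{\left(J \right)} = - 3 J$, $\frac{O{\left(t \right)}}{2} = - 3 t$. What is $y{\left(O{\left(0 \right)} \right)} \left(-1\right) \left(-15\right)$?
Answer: $0$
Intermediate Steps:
$O{\left(t \right)} = - 6 t$ ($O{\left(t \right)} = 2 \left(- 3 t\right) = - 6 t$)
$y{\left(O{\left(0 \right)} \right)} \left(-1\right) \left(-15\right) = - 3 \left(\left(-6\right) 0\right) \left(-1\right) \left(-15\right) = \left(-3\right) 0 \left(-1\right) \left(-15\right) = 0 \left(-1\right) \left(-15\right) = 0 \left(-15\right) = 0$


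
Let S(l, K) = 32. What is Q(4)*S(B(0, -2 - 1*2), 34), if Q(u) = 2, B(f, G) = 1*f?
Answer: 64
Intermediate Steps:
B(f, G) = f
Q(4)*S(B(0, -2 - 1*2), 34) = 2*32 = 64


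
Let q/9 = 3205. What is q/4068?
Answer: 3205/452 ≈ 7.0907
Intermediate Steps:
q = 28845 (q = 9*3205 = 28845)
q/4068 = 28845/4068 = 28845*(1/4068) = 3205/452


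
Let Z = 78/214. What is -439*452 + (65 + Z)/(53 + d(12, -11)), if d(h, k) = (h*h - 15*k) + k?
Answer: -573257954/2889 ≈ -1.9843e+5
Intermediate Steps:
d(h, k) = h² - 14*k (d(h, k) = (h² - 15*k) + k = h² - 14*k)
Z = 39/107 (Z = 78*(1/214) = 39/107 ≈ 0.36449)
-439*452 + (65 + Z)/(53 + d(12, -11)) = -439*452 + (65 + 39/107)/(53 + (12² - 14*(-11))) = -198428 + 6994/(107*(53 + (144 + 154))) = -198428 + 6994/(107*(53 + 298)) = -198428 + (6994/107)/351 = -198428 + (6994/107)*(1/351) = -198428 + 538/2889 = -573257954/2889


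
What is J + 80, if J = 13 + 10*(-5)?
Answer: 43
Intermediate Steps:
J = -37 (J = 13 - 50 = -37)
J + 80 = -37 + 80 = 43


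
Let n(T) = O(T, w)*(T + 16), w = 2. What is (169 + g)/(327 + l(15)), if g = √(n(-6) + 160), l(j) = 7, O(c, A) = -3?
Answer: 169/334 + √130/334 ≈ 0.54012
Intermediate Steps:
n(T) = -48 - 3*T (n(T) = -3*(T + 16) = -3*(16 + T) = -48 - 3*T)
g = √130 (g = √((-48 - 3*(-6)) + 160) = √((-48 + 18) + 160) = √(-30 + 160) = √130 ≈ 11.402)
(169 + g)/(327 + l(15)) = (169 + √130)/(327 + 7) = (169 + √130)/334 = (169 + √130)*(1/334) = 169/334 + √130/334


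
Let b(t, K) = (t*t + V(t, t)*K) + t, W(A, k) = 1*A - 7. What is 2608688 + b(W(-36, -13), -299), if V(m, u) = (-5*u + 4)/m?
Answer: 112316723/43 ≈ 2.6120e+6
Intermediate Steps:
V(m, u) = (4 - 5*u)/m
W(A, k) = -7 + A (W(A, k) = A - 7 = -7 + A)
b(t, K) = t + t² + K*(4 - 5*t)/t (b(t, K) = (t*t + ((4 - 5*t)/t)*K) + t = (t² + K*(4 - 5*t)/t) + t = t + t² + K*(4 - 5*t)/t)
2608688 + b(W(-36, -13), -299) = 2608688 + ((-7 - 36) + (-7 - 36)² - 5*(-299) + 4*(-299)/(-7 - 36)) = 2608688 + (-43 + (-43)² + 1495 + 4*(-299)/(-43)) = 2608688 + (-43 + 1849 + 1495 + 4*(-299)*(-1/43)) = 2608688 + (-43 + 1849 + 1495 + 1196/43) = 2608688 + 143139/43 = 112316723/43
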